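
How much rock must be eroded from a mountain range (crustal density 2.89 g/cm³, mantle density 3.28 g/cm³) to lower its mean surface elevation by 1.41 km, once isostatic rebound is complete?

Net drop Δ = e − u = e − e ρ_c/ρ_m = e (ρ_m − ρ_c)/ρ_m.
e = Δ ρ_m/(ρ_m − ρ_c) = 1.41 km × 3.28/0.39 = 11.9 km.

11.9 km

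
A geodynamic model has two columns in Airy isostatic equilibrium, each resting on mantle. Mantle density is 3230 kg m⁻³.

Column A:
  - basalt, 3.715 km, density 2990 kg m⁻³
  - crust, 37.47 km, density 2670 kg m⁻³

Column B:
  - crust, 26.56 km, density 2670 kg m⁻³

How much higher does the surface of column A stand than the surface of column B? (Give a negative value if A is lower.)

For any compensation level in the mantle, the mantle terms cancel and isostasy reduces to e = (Σt_A − Σt_B) − (Σ(ρt)_A − Σ(ρt)_B) / ρ_m.
Σt_A = 41.185 km; Σt_B = 26.56 km; Σ(ρt)_A = 111152.75; Σ(ρt)_B = 70915.2 (in km·kg m⁻³).
e = (41.185 − 26.56) − (111152.75 − 70915.2) / 3230 = 2.17 km.

2.17 km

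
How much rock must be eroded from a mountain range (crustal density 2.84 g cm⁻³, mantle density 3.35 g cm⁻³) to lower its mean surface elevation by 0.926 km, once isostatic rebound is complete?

Net drop Δ = e − u = e − e ρ_c/ρ_m = e (ρ_m − ρ_c)/ρ_m.
e = Δ ρ_m/(ρ_m − ρ_c) = 0.926 km × 3.35/0.51 = 6.08 km.

6.08 km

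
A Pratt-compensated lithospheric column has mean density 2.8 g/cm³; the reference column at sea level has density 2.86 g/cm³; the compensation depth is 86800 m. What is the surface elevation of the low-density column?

1860 m

ρ_ref D = ρ (D + h) → h = D (ρ_ref − ρ)/ρ.
h = 86800 m × (2.86 − 2.8)/2.8 = 1860 m.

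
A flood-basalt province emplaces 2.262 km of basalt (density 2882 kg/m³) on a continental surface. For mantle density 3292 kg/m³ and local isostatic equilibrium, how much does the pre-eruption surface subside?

1.98 km

Subaerial loading: s = t ρ_load / ρ_m.
s = 2.262 km × 2882/3292 = 1.98 km.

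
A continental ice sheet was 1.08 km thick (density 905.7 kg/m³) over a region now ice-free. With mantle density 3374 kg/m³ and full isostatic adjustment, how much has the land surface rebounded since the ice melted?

Removing the load lets mantle flow back in; uplift u satisfies ρ_ice t = ρ_m u.
u = t ρ_ice/ρ_m = 1.08 km × 905.7/3374 = 0.29 km.

0.29 km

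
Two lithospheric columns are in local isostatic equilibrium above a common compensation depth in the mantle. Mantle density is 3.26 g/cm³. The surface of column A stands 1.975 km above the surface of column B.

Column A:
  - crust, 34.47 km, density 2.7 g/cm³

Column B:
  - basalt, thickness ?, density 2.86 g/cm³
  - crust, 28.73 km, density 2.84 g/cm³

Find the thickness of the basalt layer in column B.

2 km

Take the compensation level at the base of the deeper column (depth z_c below the surface of column A) and equate Σ ρ_i t_i down to z_c; mantle fills any gap and the z_c terms cancel.
Column A: 34.47×2.7 + (z_c − 34.47)×3.26
Column B: 1.975×0 + x×2.86 + 28.73×2.84 + (z_c − 1.975 − 28.73 − x)×3.26
The z_c×3.26 term appears on both sides and cancels. Collect the known terms of each column as K = Σ(ρt)_known − 3.26 × (depth of known layers): K_A = 93.069 − 3.26×34.47 = −19.3032; K_B = 81.5932 − 3.26×(1.975 + 28.73) = −18.5051.
Balance: K_A = K_B − x×(3.26 − 2.86), so x = (K_B − K_A)/(3.26 − 2.86) = 0.7981/0.4 = 2 km.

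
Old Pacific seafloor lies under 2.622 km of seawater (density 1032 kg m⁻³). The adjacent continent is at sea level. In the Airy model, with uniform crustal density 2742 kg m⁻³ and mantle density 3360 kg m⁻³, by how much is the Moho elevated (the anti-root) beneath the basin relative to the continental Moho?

7.26 km

In Airy isostatic equilibrium: replacing crust with seawater at the top is compensated by replacing crust with mantle at the base: d (ρ_c − ρ_w) = a (ρ_m − ρ_c).
a = d (ρ_c − ρ_w)/(ρ_m − ρ_c) = 2.622 km × 1710/618 = 7.26 km.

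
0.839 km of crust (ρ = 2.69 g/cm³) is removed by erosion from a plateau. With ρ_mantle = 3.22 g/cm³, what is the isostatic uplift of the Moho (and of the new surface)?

0.701 km

Unloading: uplift u = e ρ_c/ρ_m = 0.839 km × 2.69/3.22 = 0.701 km.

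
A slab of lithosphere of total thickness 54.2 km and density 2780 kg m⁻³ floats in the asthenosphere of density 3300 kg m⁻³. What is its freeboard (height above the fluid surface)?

8.54 km

Floating equilibrium: submerged depth d = t ρ_obj/ρ_fluid = 54.2 km × 2780/3300 = 45.66 km.
Freeboard = t − d = 54.2 km − 45.66 km = 8.54 km.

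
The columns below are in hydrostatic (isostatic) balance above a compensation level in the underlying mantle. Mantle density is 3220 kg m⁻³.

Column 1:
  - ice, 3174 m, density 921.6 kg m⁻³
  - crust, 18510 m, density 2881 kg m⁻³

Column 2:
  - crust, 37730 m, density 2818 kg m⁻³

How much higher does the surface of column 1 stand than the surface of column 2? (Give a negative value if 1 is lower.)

−496 m

For any compensation level in the mantle, the mantle terms cancel and isostasy reduces to e = (Σt_1 − Σt_2) − (Σ(ρt)_1 − Σ(ρt)_2) / ρ_m.
Σt_1 = 21684 m; Σt_2 = 37730 m; Σ(ρt)_1 = 56252468.4; Σ(ρt)_2 = 106323140 (in m·kg m⁻³).
e = (21684 − 37730) − (56252468.4 − 106323140) / 3220 = −496 m.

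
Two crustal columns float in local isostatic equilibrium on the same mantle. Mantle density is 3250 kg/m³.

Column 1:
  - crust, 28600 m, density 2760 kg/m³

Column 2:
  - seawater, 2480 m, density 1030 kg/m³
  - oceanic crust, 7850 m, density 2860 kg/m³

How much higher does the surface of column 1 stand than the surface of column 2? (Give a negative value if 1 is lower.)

1680 m

For any compensation level in the mantle, the mantle terms cancel and isostasy reduces to e = (Σt_1 − Σt_2) − (Σ(ρt)_1 − Σ(ρt)_2) / ρ_m.
Σt_1 = 28600 m; Σt_2 = 10330 m; Σ(ρt)_1 = 78936000; Σ(ρt)_2 = 25005400 (in m·kg/m³).
e = (28600 − 10330) − (78936000 − 25005400) / 3250 = 1680 m.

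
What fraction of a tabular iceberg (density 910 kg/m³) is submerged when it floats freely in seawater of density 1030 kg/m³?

Submerged fraction = ρ_obj/ρ_fluid = 910/1030 = 0.883.

0.883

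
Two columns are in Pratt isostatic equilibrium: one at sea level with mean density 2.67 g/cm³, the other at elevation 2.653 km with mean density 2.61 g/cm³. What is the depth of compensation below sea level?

ρ_ref D = ρ (D + h) → D (ρ_ref − ρ) = ρ h.
D = ρ h/(ρ_ref − ρ) = 2.61 × 2.653 km/(2.67 − 2.61) = 115 km.

115 km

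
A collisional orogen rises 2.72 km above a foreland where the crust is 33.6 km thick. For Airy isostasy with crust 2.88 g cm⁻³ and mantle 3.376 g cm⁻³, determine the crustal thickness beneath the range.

Root depth r = h ρ_c / (ρ_m − ρ_c) = 2.72 km × 2.88 / 0.496 = 15.79 km.
Total thickness = T + h + r = 33.6 km + 2.72 km + 15.79 km = 52.1 km.

52.1 km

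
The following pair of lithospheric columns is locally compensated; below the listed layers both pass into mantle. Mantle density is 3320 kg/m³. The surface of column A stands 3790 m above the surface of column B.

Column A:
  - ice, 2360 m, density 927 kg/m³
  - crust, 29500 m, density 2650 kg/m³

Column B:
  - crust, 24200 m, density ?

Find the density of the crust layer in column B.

2790 kg/m³

Take the compensation level at the base of the deeper column (depth z_c below the surface of column A) and equate Σ ρ_i t_i down to z_c; mantle fills any gap and the z_c terms cancel.
Column A: 2360×927 + 29500×2650 + (z_c − 31860)×3320
Column B: 3790×0 + 24200×ρ + (z_c − 3790 − 24200)×3320
The z_c×3320 term appears on both sides and cancels. Collect the known terms of each column as K = Σ(ρt)_known − 3320 × (depth of known layers): K_A = 80362720 − 3320×31860 = −25412480; K_B = 0 − 3320×(3790 + 24200) = −92926800.
Balance: K_A = K_B + 24200×ρ, so ρ = (K_A − K_B)/24200 = 67514300/24200 = 2790 kg/m³.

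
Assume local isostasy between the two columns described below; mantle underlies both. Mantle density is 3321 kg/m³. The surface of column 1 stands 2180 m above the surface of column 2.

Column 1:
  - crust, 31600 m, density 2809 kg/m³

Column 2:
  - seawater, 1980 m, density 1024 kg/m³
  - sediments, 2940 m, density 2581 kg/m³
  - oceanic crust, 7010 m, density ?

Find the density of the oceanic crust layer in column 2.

3000 kg/m³

Take the compensation level at the base of the deeper column (depth z_c below the surface of column 1) and equate Σ ρ_i t_i down to z_c; mantle fills any gap and the z_c terms cancel.
Column 1: 31600×2809 + (z_c − 31600)×3321
Column 2: 2180×0 + 1980×1024 + 2940×2581 + 7010×ρ + (z_c − 2180 − 11930)×3321
The z_c×3321 term appears on both sides and cancels. Collect the known terms of each column as K = Σ(ρt)_known − 3321 × (depth of known layers): K_1 = 88764400 − 3321×31600 = −16179200; K_2 = 9615660 − 3321×(2180 + 11930) = −37243650.
Balance: K_1 = K_2 + 7010×ρ, so ρ = (K_1 − K_2)/7010 = 21064400/7010 = 3000 kg/m³.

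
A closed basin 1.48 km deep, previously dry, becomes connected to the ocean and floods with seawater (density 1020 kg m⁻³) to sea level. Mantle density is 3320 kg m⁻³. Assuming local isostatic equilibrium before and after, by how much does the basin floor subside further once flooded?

After flooding the water column is d + s deep. Its weight must equal the weight of mantle displaced by the extra subsidence s: (d + s) ρ_w = s ρ_m.
s = d ρ_w / (ρ_m − ρ_w) = 1.48 km × 1020/(3320 − 1020) = 0.656 km.

0.656 km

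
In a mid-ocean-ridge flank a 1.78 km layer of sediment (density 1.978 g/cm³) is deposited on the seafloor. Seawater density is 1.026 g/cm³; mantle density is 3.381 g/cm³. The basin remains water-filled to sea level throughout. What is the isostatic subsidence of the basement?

Submarine loading: the sediment displaces seawater, and the subsidence is in turn flooded, so s (ρ_m − ρ_w) = t (ρ_sed − ρ_w).
s = 1.78 km × (1.978 − 1.026) / (3.381 − 1.026) = 0.72 km.

0.72 km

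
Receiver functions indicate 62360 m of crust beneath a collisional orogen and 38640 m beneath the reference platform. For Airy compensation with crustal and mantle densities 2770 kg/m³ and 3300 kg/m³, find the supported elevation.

Excess crust Δ = 62360 m − 38640 m = 23720 m, split between elevation h and root r with h + r = Δ.
Airy balance ρ_c h = (ρ_m − ρ_c) r gives r = h ρ_c/(ρ_m − ρ_c), so h (1 + ρ_c/(ρ_m − ρ_c)) = Δ, i.e. h = Δ (ρ_m − ρ_c)/ρ_m.
h = 23720 m × 530/3300 = 3810 m.

3810 m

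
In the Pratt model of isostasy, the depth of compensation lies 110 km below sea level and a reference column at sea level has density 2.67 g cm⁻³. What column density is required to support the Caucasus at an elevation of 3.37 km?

Pratt balance: ρ_ref D = ρ (D + h).
ρ = ρ_ref D/(D + h) = 2.67 × 110 km/(110 km + 3.37 km) = 2.59 g cm⁻³.

2.59 g cm⁻³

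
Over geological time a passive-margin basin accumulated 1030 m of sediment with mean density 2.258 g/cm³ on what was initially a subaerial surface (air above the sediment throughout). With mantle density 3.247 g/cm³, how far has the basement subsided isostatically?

716 m

Subaerial load: s = t ρ_sed / ρ_m = 1030 m × 2.258/3.247 = 716 m.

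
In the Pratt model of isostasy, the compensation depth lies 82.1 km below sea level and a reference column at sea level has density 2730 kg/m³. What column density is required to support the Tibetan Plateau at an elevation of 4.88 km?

Pratt balance: ρ_ref D = ρ (D + h).
ρ = ρ_ref D/(D + h) = 2730 × 82.1 km/(82.1 km + 4.88 km) = 2580 kg/m³.

2580 kg/m³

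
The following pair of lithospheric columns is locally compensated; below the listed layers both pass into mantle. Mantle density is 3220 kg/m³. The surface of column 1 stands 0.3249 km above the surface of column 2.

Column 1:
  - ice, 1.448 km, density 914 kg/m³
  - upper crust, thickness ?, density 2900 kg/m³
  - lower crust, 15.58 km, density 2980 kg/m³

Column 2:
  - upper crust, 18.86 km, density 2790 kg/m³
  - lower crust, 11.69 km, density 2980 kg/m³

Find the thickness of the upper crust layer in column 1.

15.3 km

Take the compensation level at the base of the deeper column (depth z_c below the surface of column 1) and equate Σ ρ_i t_i down to z_c; mantle fills any gap and the z_c terms cancel.
Column 1: 1.448×914 + x×2900 + 15.58×2980 + (z_c − 17.028 − x)×3220
Column 2: 0.3249×0 + 18.86×2790 + 11.69×2980 + (z_c − 0.3249 − 30.55)×3220
The z_c×3220 term appears on both sides and cancels. Collect the known terms of each column as K = Σ(ρt)_known − 3220 × (depth of known layers): K_1 = 47751.872 − 3220×17.028 = −7078.288; K_2 = 87455.6 − 3220×(0.3249 + 30.55) = −11961.578.
Balance: K_1 − x×(3220 − 2900) = K_2, so x = (K_1 − K_2)/(3220 − 2900) = 4883.29/320 = 15.3 km.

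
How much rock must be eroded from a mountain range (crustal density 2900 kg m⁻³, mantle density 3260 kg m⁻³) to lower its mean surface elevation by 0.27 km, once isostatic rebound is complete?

Net drop Δ = e − u = e − e ρ_c/ρ_m = e (ρ_m − ρ_c)/ρ_m.
e = Δ ρ_m/(ρ_m − ρ_c) = 0.27 km × 3260/360 = 2.44 km.

2.44 km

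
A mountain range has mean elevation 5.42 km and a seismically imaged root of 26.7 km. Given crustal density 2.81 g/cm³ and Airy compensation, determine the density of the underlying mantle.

Airy balance: ρ_c h = (ρ_m − ρ_c) r → ρ_m = ρ_c (1 + h/r).
ρ_m = 2.81 × (1 + 5.42 km/26.7 km) = 3.38 g/cm³.

3.38 g/cm³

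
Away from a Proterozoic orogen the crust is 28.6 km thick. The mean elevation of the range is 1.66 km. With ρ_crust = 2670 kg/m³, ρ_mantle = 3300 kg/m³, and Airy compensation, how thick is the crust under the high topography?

37.3 km

Root depth r = h ρ_c / (ρ_m − ρ_c) = 1.66 km × 2670 / 630 = 7.035 km.
Total thickness = T + h + r = 28.6 km + 1.66 km + 7.035 km = 37.3 km.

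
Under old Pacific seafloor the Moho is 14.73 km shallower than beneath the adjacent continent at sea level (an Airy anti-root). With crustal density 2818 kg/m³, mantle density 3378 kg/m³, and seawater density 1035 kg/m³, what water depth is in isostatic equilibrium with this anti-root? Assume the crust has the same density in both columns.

Replacing a thickness d of crust by seawater at the top must be balanced by replacing crust with mantle at the base: d (ρ_c − ρ_w) = a (ρ_m − ρ_c).
d = a (ρ_m − ρ_c)/(ρ_c − ρ_w) = 14.73 km × 560/1783 = 4.63 km.

4.63 km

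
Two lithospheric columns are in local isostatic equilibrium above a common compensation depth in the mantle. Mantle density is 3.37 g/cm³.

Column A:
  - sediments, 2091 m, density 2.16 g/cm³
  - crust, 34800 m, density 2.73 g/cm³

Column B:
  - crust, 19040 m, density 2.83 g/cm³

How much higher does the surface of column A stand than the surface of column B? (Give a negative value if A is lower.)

For any compensation level in the mantle, the mantle terms cancel and isostasy reduces to e = (Σt_A − Σt_B) − (Σ(ρt)_A − Σ(ρt)_B) / ρ_m.
Σt_A = 36891 m; Σt_B = 19040 m; Σ(ρt)_A = 99520.56; Σ(ρt)_B = 53883.2 (in m·g/cm³).
e = (36891 − 19040) − (99520.56 − 53883.2) / 3.37 = 4310 m.

4310 m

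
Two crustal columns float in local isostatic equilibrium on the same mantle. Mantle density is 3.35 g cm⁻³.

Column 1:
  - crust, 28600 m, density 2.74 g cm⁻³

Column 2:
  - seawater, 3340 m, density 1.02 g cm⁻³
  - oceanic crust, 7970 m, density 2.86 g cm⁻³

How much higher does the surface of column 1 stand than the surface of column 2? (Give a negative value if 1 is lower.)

For any compensation level in the mantle, the mantle terms cancel and isostasy reduces to e = (Σt_1 − Σt_2) − (Σ(ρt)_1 − Σ(ρt)_2) / ρ_m.
Σt_1 = 28600 m; Σt_2 = 11310 m; Σ(ρt)_1 = 78364; Σ(ρt)_2 = 26201 (in m·g cm⁻³).
e = (28600 − 11310) − (78364 − 26201) / 3.35 = 1720 m.

1720 m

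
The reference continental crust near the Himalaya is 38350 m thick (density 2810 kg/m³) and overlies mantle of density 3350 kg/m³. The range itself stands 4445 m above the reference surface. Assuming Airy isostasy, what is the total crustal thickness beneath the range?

65900 m

Root depth r = h ρ_c / (ρ_m − ρ_c) = 4445 m × 2810 / 540 = 23130 m.
Total thickness = T + h + r = 38350 m + 4445 m + 23130 m = 65900 m.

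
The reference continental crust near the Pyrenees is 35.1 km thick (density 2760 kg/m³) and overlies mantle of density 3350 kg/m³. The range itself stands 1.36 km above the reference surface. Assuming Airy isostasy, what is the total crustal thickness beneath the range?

Root depth r = h ρ_c / (ρ_m − ρ_c) = 1.36 km × 2760 / 590 = 6.362 km.
Total thickness = T + h + r = 35.1 km + 1.36 km + 6.362 km = 42.8 km.

42.8 km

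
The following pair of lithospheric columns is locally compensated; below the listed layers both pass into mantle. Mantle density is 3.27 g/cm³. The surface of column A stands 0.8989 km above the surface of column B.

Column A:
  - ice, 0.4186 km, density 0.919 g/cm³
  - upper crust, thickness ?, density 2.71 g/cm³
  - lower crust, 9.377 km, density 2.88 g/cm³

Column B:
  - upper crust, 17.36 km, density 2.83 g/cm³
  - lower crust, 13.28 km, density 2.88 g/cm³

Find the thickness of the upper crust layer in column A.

Take the compensation level at the base of the deeper column (depth z_c below the surface of column A) and equate Σ ρ_i t_i down to z_c; mantle fills any gap and the z_c terms cancel.
Column A: 0.4186×0.919 + x×2.71 + 9.377×2.88 + (z_c − 9.7956 − x)×3.27
Column B: 0.8989×0 + 17.36×2.83 + 13.28×2.88 + (z_c − 0.8989 − 30.64)×3.27
The z_c×3.27 term appears on both sides and cancels. Collect the known terms of each column as K = Σ(ρt)_known − 3.27 × (depth of known layers): K_A = 27.3904534 − 3.27×9.7956 = −4.6411586; K_B = 87.3752 − 3.27×(0.8989 + 30.64) = −15.757003.
Balance: K_A − x×(3.27 − 2.71) = K_B, so x = (K_A − K_B)/(3.27 − 2.71) = 11.1158/0.56 = 19.8 km.

19.8 km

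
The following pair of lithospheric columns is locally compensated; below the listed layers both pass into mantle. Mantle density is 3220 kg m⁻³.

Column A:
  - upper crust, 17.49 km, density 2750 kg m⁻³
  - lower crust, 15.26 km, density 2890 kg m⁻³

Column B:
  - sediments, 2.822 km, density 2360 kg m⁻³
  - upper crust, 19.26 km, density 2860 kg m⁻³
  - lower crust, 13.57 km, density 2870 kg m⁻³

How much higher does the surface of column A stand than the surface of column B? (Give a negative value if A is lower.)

−0.265 km

For any compensation level in the mantle, the mantle terms cancel and isostasy reduces to e = (Σt_A − Σt_B) − (Σ(ρt)_A − Σ(ρt)_B) / ρ_m.
Σt_A = 32.75 km; Σt_B = 35.652 km; Σ(ρt)_A = 92198.9; Σ(ρt)_B = 100689.42 (in km·kg m⁻³).
e = (32.75 − 35.652) − (92198.9 − 100689.42) / 3220 = −0.265 km.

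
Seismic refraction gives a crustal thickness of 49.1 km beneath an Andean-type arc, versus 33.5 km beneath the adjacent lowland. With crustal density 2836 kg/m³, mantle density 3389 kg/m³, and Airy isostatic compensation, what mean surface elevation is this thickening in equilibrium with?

Excess crust Δ = 49.1 km − 33.5 km = 15.6 km, split between elevation h and root r with h + r = Δ.
Airy balance ρ_c h = (ρ_m − ρ_c) r gives r = h ρ_c/(ρ_m − ρ_c), so h (1 + ρ_c/(ρ_m − ρ_c)) = Δ, i.e. h = Δ (ρ_m − ρ_c)/ρ_m.
h = 15.6 km × 553/3389 = 2.55 km.

2.55 km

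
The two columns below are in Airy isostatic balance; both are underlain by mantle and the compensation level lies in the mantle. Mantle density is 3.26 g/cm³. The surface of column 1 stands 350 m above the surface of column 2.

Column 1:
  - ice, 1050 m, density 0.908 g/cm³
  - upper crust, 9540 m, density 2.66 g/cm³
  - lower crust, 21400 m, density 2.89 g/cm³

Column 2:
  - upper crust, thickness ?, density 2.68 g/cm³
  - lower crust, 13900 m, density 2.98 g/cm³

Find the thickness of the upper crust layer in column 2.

Take the compensation level at the base of the deeper column (depth z_c below the surface of column 1) and equate Σ ρ_i t_i down to z_c; mantle fills any gap and the z_c terms cancel.
Column 1: 1050×0.908 + 9540×2.66 + 21400×2.89 + (z_c − 31990)×3.26
Column 2: 350×0 + x×2.68 + 13900×2.98 + (z_c − 350 − 13900 − x)×3.26
The z_c×3.26 term appears on both sides and cancels. Collect the known terms of each column as K = Σ(ρt)_known − 3.26 × (depth of known layers): K_1 = 88175.8 − 3.26×31990 = −16111.6; K_2 = 41422 − 3.26×(350 + 13900) = −5033.
Balance: K_1 = K_2 − x×(3.26 − 2.68), so x = (K_2 − K_1)/(3.26 − 2.68) = 11078.6/0.58 = 19100 m.

19100 m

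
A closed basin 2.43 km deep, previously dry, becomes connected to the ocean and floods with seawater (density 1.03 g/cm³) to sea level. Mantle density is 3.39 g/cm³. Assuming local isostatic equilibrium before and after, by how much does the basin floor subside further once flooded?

After flooding the water column is d + s deep. Its weight must equal the weight of mantle displaced by the extra subsidence s: (d + s) ρ_w = s ρ_m.
s = d ρ_w / (ρ_m − ρ_w) = 2.43 km × 1.03/(3.39 − 1.03) = 1.06 km.

1.06 km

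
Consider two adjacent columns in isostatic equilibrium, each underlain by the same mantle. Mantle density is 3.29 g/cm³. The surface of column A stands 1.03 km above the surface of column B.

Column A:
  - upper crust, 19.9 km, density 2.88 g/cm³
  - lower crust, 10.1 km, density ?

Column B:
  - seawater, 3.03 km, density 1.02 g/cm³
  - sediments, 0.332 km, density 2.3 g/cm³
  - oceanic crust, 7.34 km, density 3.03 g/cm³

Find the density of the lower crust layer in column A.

2.86 g/cm³

Take the compensation level at the base of the deeper column (depth z_c below the surface of column A) and equate Σ ρ_i t_i down to z_c; mantle fills any gap and the z_c terms cancel.
Column A: 19.9×2.88 + 10.1×ρ + (z_c − 30)×3.29
Column B: 1.03×0 + 3.03×1.02 + 0.332×2.3 + 7.34×3.03 + (z_c − 1.03 − 10.702)×3.29
The z_c×3.29 term appears on both sides and cancels. Collect the known terms of each column as K = Σ(ρt)_known − 3.29 × (depth of known layers): K_A = 57.312 − 3.29×30 = −41.388; K_B = 26.0944 − 3.29×(1.03 + 10.702) = −12.50388.
Balance: K_A + 10.1×ρ = K_B, so ρ = (K_B − K_A)/10.1 = 28.8841/10.1 = 2.86 g/cm³.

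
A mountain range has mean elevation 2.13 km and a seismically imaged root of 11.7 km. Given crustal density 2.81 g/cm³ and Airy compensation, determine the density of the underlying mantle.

3.32 g/cm³

Airy balance: ρ_c h = (ρ_m − ρ_c) r → ρ_m = ρ_c (1 + h/r).
ρ_m = 2.81 × (1 + 2.13 km/11.7 km) = 3.32 g/cm³.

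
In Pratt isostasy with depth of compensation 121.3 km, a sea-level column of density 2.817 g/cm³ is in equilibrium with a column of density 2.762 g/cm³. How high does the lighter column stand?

2.42 km

ρ_ref D = ρ (D + h) → h = D (ρ_ref − ρ)/ρ.
h = 121.3 km × (2.817 − 2.762)/2.762 = 2.42 km.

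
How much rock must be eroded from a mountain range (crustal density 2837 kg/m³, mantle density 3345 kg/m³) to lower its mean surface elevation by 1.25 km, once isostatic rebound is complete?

Net drop Δ = e − u = e − e ρ_c/ρ_m = e (ρ_m − ρ_c)/ρ_m.
e = Δ ρ_m/(ρ_m − ρ_c) = 1.25 km × 3345/508 = 8.23 km.

8.23 km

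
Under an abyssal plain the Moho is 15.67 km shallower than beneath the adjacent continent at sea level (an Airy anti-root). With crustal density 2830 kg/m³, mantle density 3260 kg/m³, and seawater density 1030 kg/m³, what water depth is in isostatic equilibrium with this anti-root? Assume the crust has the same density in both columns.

Replacing a thickness d of crust by seawater at the top must be balanced by replacing crust with mantle at the base: d (ρ_c − ρ_w) = a (ρ_m − ρ_c).
d = a (ρ_m − ρ_c)/(ρ_c − ρ_w) = 15.67 km × 430/1800 = 3.74 km.

3.74 km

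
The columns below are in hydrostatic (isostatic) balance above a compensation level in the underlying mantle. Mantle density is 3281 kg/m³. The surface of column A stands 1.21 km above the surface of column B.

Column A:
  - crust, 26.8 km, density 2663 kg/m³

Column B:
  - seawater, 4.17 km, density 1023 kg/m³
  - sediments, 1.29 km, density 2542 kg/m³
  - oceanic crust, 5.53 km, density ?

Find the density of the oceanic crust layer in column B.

2880 kg/m³

Take the compensation level at the base of the deeper column (depth z_c below the surface of column A) and equate Σ ρ_i t_i down to z_c; mantle fills any gap and the z_c terms cancel.
Column A: 26.8×2663 + (z_c − 26.8)×3281
Column B: 1.21×0 + 4.17×1023 + 1.29×2542 + 5.53×ρ + (z_c − 1.21 − 10.99)×3281
The z_c×3281 term appears on both sides and cancels. Collect the known terms of each column as K = Σ(ρt)_known − 3281 × (depth of known layers): K_A = 71368.4 − 3281×26.8 = −16562.4; K_B = 7545.09 − 3281×(1.21 + 10.99) = −32483.11.
Balance: K_A = K_B + 5.53×ρ, so ρ = (K_A − K_B)/5.53 = 15920.7/5.53 = 2880 kg/m³.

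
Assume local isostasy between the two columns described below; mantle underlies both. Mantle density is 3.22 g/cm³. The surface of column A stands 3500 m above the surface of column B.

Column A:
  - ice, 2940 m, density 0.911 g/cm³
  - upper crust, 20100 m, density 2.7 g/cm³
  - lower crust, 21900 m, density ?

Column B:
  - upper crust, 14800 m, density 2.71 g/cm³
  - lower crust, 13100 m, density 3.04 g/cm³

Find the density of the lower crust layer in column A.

3.04 g/cm³

Take the compensation level at the base of the deeper column (depth z_c below the surface of column A) and equate Σ ρ_i t_i down to z_c; mantle fills any gap and the z_c terms cancel.
Column A: 2940×0.911 + 20100×2.7 + 21900×ρ + (z_c − 44940)×3.22
Column B: 3500×0 + 14800×2.71 + 13100×3.04 + (z_c − 3500 − 27900)×3.22
The z_c×3.22 term appears on both sides and cancels. Collect the known terms of each column as K = Σ(ρt)_known − 3.22 × (depth of known layers): K_A = 56948.34 − 3.22×44940 = −87758.46; K_B = 79932 − 3.22×(3500 + 27900) = −21176.
Balance: K_A + 21900×ρ = K_B, so ρ = (K_B − K_A)/21900 = 66582.5/21900 = 3.04 g/cm³.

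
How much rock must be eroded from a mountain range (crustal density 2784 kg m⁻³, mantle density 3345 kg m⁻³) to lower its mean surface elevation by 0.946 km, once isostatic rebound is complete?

5.64 km

Net drop Δ = e − u = e − e ρ_c/ρ_m = e (ρ_m − ρ_c)/ρ_m.
e = Δ ρ_m/(ρ_m − ρ_c) = 0.946 km × 3345/561 = 5.64 km.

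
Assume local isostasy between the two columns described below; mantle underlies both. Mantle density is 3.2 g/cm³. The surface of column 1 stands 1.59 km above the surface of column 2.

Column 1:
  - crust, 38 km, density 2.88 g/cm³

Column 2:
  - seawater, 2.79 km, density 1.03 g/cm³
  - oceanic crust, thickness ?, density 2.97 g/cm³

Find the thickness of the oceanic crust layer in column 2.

Take the compensation level at the base of the deeper column (depth z_c below the surface of column 1) and equate Σ ρ_i t_i down to z_c; mantle fills any gap and the z_c terms cancel.
Column 1: 38×2.88 + (z_c − 38)×3.2
Column 2: 1.59×0 + 2.79×1.03 + x×2.97 + (z_c − 1.59 − 2.79 − x)×3.2
The z_c×3.2 term appears on both sides and cancels. Collect the known terms of each column as K = Σ(ρt)_known − 3.2 × (depth of known layers): K_1 = 109.44 − 3.2×38 = −12.16; K_2 = 2.8737 − 3.2×(1.59 + 2.79) = −11.1423.
Balance: K_1 = K_2 − x×(3.2 − 2.97), so x = (K_2 − K_1)/(3.2 − 2.97) = 1.0177/0.23 = 4.42 km.

4.42 km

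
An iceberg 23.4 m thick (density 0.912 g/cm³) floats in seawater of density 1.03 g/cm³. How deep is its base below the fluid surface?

Draft d = t ρ_obj/ρ_fluid = 23.4 m × 0.912/1.03 = 20.7 m.

20.7 m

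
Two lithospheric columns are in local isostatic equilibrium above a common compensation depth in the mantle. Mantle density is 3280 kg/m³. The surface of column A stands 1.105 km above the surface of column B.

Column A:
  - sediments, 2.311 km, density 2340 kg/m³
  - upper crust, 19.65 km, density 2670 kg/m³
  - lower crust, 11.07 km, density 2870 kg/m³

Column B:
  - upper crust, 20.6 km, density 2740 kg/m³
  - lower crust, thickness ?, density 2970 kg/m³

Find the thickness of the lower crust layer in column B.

12.7 km

Take the compensation level at the base of the deeper column (depth z_c below the surface of column A) and equate Σ ρ_i t_i down to z_c; mantle fills any gap and the z_c terms cancel.
Column A: 2.311×2340 + 19.65×2670 + 11.07×2870 + (z_c − 33.031)×3280
Column B: 1.105×0 + 20.6×2740 + x×2970 + (z_c − 1.105 − 20.6 − x)×3280
The z_c×3280 term appears on both sides and cancels. Collect the known terms of each column as K = Σ(ρt)_known − 3280 × (depth of known layers): K_A = 89644.14 − 3280×33.031 = −18697.54; K_B = 56444 − 3280×(1.105 + 20.6) = −14748.4.
Balance: K_A = K_B − x×(3280 − 2970), so x = (K_B − K_A)/(3280 − 2970) = 3949.14/310 = 12.7 km.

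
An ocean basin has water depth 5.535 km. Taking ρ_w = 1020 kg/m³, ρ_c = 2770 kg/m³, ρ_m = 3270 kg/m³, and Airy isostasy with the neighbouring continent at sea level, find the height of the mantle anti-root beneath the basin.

19.4 km

Equating mass per unit area of the two columns: replacing crust with seawater at the top is compensated by replacing crust with mantle at the base: d (ρ_c − ρ_w) = a (ρ_m − ρ_c).
a = d (ρ_c − ρ_w)/(ρ_m − ρ_c) = 5.535 km × 1750/500 = 19.4 km.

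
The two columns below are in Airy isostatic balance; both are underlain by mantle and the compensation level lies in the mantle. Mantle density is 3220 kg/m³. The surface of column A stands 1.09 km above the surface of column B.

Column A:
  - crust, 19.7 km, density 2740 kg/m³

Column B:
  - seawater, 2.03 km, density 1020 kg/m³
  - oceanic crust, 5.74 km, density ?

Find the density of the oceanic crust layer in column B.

2960 kg/m³

Take the compensation level at the base of the deeper column (depth z_c below the surface of column A) and equate Σ ρ_i t_i down to z_c; mantle fills any gap and the z_c terms cancel.
Column A: 19.7×2740 + (z_c − 19.7)×3220
Column B: 1.09×0 + 2.03×1020 + 5.74×ρ + (z_c − 1.09 − 7.77)×3220
The z_c×3220 term appears on both sides and cancels. Collect the known terms of each column as K = Σ(ρt)_known − 3220 × (depth of known layers): K_A = 53978 − 3220×19.7 = −9456; K_B = 2070.6 − 3220×(1.09 + 7.77) = −26458.6.
Balance: K_A = K_B + 5.74×ρ, so ρ = (K_A − K_B)/5.74 = 17002.6/5.74 = 2960 kg/m³.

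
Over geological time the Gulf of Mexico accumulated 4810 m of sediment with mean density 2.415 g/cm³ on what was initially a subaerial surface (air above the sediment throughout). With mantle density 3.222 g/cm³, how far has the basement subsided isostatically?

Subaerial load: s = t ρ_sed / ρ_m = 4810 m × 2.415/3.222 = 3610 m.

3610 m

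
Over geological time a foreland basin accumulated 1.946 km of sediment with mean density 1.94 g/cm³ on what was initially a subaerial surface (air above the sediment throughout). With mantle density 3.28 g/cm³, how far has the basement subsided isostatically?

1.15 km

Subaerial load: s = t ρ_sed / ρ_m = 1.946 km × 1.94/3.28 = 1.15 km.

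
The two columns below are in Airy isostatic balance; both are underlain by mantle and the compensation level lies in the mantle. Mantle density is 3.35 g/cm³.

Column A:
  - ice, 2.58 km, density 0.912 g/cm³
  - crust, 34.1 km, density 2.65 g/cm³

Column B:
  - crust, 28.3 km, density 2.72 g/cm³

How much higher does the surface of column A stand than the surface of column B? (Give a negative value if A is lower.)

3.68 km

For any compensation level in the mantle, the mantle terms cancel and isostasy reduces to e = (Σt_A − Σt_B) − (Σ(ρt)_A − Σ(ρt)_B) / ρ_m.
Σt_A = 36.68 km; Σt_B = 28.3 km; Σ(ρt)_A = 92.71796; Σ(ρt)_B = 76.976 (in km·g/cm³).
e = (36.68 − 28.3) − (92.71796 − 76.976) / 3.35 = 3.68 km.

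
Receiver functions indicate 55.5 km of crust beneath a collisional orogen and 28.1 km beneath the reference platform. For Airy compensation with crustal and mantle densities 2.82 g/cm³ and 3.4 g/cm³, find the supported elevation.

Excess crust Δ = 55.5 km − 28.1 km = 27.4 km, split between elevation h and root r with h + r = Δ.
Airy balance ρ_c h = (ρ_m − ρ_c) r gives r = h ρ_c/(ρ_m − ρ_c), so h (1 + ρ_c/(ρ_m − ρ_c)) = Δ, i.e. h = Δ (ρ_m − ρ_c)/ρ_m.
h = 27.4 km × 0.58/3.4 = 4.67 km.

4.67 km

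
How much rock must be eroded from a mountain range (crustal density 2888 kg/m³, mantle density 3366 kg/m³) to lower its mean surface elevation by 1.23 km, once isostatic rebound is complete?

Net drop Δ = e − u = e − e ρ_c/ρ_m = e (ρ_m − ρ_c)/ρ_m.
e = Δ ρ_m/(ρ_m − ρ_c) = 1.23 km × 3366/478 = 8.66 km.

8.66 km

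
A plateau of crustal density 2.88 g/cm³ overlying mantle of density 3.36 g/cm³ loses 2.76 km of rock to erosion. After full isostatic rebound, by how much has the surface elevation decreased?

Rebound u = e ρ_c/ρ_m = 2.76 km × 2.88/3.36 = 2.366 km.
Net surface drop = e − u = 2.76 km − 2.366 km = e (ρ_m − ρ_c)/ρ_m = 0.394 km.

0.394 km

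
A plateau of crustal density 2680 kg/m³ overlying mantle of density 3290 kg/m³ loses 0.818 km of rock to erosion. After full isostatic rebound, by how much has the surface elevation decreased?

0.152 km

Rebound u = e ρ_c/ρ_m = 0.818 km × 2680/3290 = 0.6663 km.
Net surface drop = e − u = 0.818 km − 0.6663 km = e (ρ_m − ρ_c)/ρ_m = 0.152 km.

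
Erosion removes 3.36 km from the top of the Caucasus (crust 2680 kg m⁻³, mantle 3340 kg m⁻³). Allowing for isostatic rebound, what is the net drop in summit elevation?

Rebound u = e ρ_c/ρ_m = 3.36 km × 2680/3340 = 2.696 km.
Net surface drop = e − u = 3.36 km − 2.696 km = e (ρ_m − ρ_c)/ρ_m = 0.664 km.

0.664 km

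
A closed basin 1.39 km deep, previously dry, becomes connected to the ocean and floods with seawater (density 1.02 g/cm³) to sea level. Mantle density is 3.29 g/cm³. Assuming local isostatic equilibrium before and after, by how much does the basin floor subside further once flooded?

After flooding the water column is d + s deep. Its weight must equal the weight of mantle displaced by the extra subsidence s: (d + s) ρ_w = s ρ_m.
s = d ρ_w / (ρ_m − ρ_w) = 1.39 km × 1.02/(3.29 − 1.02) = 0.625 km.

0.625 km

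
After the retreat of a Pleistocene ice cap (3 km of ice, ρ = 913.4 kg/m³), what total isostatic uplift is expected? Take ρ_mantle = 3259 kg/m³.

Removing the load lets mantle flow back in; uplift u satisfies ρ_ice t = ρ_m u.
u = t ρ_ice/ρ_m = 3 km × 913.4/3259 = 0.841 km.

0.841 km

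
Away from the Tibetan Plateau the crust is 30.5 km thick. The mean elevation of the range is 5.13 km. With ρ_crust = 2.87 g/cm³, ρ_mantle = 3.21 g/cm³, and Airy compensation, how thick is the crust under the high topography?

78.9 km

Root depth r = h ρ_c / (ρ_m − ρ_c) = 5.13 km × 2.87 / 0.34 = 43.3 km.
Total thickness = T + h + r = 30.5 km + 5.13 km + 43.3 km = 78.9 km.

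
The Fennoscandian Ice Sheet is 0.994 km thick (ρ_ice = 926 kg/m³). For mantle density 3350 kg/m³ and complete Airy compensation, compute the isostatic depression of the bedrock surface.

Equating mass per unit area of the two columns: the ice load ρ_ice t is balanced by mantle displaced below, ρ_m s.
s = t ρ_ice / ρ_m = 0.994 km × 926/3350 = 0.275 km.

0.275 km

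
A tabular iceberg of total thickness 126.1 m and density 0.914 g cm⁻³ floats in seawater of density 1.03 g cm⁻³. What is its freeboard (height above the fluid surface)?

14.2 m

Floating equilibrium: submerged depth d = t ρ_obj/ρ_fluid = 126.1 m × 0.914/1.03 = 111.9 m.
Freeboard = t − d = 126.1 m − 111.9 m = 14.2 m.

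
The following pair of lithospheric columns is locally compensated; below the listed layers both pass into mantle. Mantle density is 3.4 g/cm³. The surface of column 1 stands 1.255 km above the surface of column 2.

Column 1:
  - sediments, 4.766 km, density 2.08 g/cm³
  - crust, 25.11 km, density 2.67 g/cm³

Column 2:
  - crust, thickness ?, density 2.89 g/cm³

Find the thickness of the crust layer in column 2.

39.9 km

Take the compensation level at the base of the deeper column (depth z_c below the surface of column 1) and equate Σ ρ_i t_i down to z_c; mantle fills any gap and the z_c terms cancel.
Column 1: 4.766×2.08 + 25.11×2.67 + (z_c − 29.876)×3.4
Column 2: 1.255×0 + x×2.89 + (z_c − 1.255 − 0 − x)×3.4
The z_c×3.4 term appears on both sides and cancels. Collect the known terms of each column as K = Σ(ρt)_known − 3.4 × (depth of known layers): K_1 = 76.95698 − 3.4×29.876 = −24.62142; K_2 = 0 − 3.4×(1.255 + 0) = −4.267.
Balance: K_1 = K_2 − x×(3.4 − 2.89), so x = (K_2 − K_1)/(3.4 − 2.89) = 20.3544/0.51 = 39.9 km.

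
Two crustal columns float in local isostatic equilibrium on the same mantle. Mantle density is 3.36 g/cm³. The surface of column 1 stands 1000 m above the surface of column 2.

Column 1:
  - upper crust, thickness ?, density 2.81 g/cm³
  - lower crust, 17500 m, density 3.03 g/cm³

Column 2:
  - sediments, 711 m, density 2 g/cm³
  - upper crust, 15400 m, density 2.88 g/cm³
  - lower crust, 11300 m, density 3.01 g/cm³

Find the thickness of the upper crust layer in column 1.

Take the compensation level at the base of the deeper column (depth z_c below the surface of column 1) and equate Σ ρ_i t_i down to z_c; mantle fills any gap and the z_c terms cancel.
Column 1: x×2.81 + 17500×3.03 + (z_c − 17500 − x)×3.36
Column 2: 1000×0 + 711×2 + 15400×2.88 + 11300×3.01 + (z_c − 1000 − 27411)×3.36
The z_c×3.36 term appears on both sides and cancels. Collect the known terms of each column as K = Σ(ρt)_known − 3.36 × (depth of known layers): K_1 = 53025 − 3.36×17500 = −5775; K_2 = 79787 − 3.36×(1000 + 27411) = −15673.96.
Balance: K_1 − x×(3.36 − 2.81) = K_2, so x = (K_1 − K_2)/(3.36 − 2.81) = 9898.96/0.55 = 18000 m.

18000 m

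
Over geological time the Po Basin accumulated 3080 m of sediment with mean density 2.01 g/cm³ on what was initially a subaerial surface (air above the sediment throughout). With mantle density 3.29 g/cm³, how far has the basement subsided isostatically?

Subaerial load: s = t ρ_sed / ρ_m = 3080 m × 2.01/3.29 = 1880 m.

1880 m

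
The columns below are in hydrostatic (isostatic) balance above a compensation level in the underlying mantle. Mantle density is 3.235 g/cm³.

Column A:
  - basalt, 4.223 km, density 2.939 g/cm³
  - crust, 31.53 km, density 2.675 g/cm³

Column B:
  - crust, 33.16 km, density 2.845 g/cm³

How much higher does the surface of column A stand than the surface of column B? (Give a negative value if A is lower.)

1.85 km

For any compensation level in the mantle, the mantle terms cancel and isostasy reduces to e = (Σt_A − Σt_B) − (Σ(ρt)_A − Σ(ρt)_B) / ρ_m.
Σt_A = 35.753 km; Σt_B = 33.16 km; Σ(ρt)_A = 96.754147; Σ(ρt)_B = 94.3402 (in km·g/cm³).
e = (35.753 − 33.16) − (96.754147 − 94.3402) / 3.235 = 1.85 km.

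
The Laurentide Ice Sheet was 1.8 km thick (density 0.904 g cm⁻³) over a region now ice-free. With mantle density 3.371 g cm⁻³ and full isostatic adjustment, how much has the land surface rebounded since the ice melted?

0.483 km

Removing the load lets mantle flow back in; uplift u satisfies ρ_ice t = ρ_m u.
u = t ρ_ice/ρ_m = 1.8 km × 0.904/3.371 = 0.483 km.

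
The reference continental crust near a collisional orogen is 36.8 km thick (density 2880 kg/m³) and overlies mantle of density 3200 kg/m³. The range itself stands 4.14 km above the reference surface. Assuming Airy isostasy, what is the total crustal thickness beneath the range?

Root depth r = h ρ_c / (ρ_m − ρ_c) = 4.14 km × 2880 / 320 = 37.26 km.
Total thickness = T + h + r = 36.8 km + 4.14 km + 37.26 km = 78.2 km.

78.2 km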